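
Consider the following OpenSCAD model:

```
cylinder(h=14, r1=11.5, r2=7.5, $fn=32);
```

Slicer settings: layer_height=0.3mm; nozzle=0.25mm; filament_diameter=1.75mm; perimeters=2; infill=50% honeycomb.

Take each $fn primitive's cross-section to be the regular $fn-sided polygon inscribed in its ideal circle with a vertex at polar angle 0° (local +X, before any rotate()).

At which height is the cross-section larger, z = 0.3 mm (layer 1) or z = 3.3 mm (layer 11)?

layer 1 (z = 0.3 mm)

Layer 1 (z = 0.3): the cone contributes a regular 32-gon of circumradius 11.414 (interpolated between r1=11.5 and r2=7.5 at t=0.021) (area = (32/2)·11.414²·sin(360°/32) = 406.68 mm²). So its area = 406.68 mm². Layer 11 (z = 3.3): the cone: at t=0.236 of its height the radius interpolates to r₁+(r₂−r₁)t = 10.557, giving a regular 32-gon of that circumradius (area = (32/2)·10.557²·sin(360°/32) = 347.90 mm²). So its area = 347.90 mm². Layer 1 is larger (406.68 vs 347.90 mm²).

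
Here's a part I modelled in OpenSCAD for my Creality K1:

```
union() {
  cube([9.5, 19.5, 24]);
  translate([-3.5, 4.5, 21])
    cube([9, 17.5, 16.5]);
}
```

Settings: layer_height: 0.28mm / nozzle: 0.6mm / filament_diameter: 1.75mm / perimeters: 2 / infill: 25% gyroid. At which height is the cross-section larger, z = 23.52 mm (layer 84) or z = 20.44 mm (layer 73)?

layer 84 (z = 23.52 mm)

Layer 84 (z = 23.52): the cube (footprint 9.5×19.5) is included at this height (area 185.25 mm²); the cube at (-3.5, 4.5) (footprint 9×17.5) is included at this height (area 157.50 mm²); Merging all regions: the regions partially overlap — summed areas 342.75 mm² minus the doubly-counted overlap 82.50 mm² gives 260.25 mm² — area = 260.25 mm². So its area = 260.25 mm². Layer 73 (z = 20.44): the cube (footprint 9.5×19.5) is included at this height (area 185.25 mm²); the cube at (-3.5, 4.5) is not intersected at this z (z outside [21, 37.5]); Taking the union: only the 9.5×19.5 cube is present, so the union is just that shape — area = 185.25 mm². So its area = 185.25 mm². Layer 84 is larger (260.25 vs 185.25 mm²).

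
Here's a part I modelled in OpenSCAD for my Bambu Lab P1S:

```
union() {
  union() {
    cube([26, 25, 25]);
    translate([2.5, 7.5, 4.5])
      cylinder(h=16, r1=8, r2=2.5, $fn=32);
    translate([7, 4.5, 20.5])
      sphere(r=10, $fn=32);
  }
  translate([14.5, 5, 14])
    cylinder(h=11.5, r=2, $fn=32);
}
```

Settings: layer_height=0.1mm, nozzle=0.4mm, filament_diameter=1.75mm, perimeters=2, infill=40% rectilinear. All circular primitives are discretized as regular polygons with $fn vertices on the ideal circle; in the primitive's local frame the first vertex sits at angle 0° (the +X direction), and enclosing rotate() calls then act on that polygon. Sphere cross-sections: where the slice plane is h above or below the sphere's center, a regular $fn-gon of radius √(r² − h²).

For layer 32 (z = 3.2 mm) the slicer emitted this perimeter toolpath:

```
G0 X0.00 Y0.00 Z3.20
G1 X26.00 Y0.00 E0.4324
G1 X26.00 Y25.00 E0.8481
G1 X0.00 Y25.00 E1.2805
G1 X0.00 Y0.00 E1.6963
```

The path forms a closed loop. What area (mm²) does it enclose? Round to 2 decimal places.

Apply the shoelace formula to the sequence of (X, Y) vertices; enclosed area = 650.00 mm².

650.00 mm²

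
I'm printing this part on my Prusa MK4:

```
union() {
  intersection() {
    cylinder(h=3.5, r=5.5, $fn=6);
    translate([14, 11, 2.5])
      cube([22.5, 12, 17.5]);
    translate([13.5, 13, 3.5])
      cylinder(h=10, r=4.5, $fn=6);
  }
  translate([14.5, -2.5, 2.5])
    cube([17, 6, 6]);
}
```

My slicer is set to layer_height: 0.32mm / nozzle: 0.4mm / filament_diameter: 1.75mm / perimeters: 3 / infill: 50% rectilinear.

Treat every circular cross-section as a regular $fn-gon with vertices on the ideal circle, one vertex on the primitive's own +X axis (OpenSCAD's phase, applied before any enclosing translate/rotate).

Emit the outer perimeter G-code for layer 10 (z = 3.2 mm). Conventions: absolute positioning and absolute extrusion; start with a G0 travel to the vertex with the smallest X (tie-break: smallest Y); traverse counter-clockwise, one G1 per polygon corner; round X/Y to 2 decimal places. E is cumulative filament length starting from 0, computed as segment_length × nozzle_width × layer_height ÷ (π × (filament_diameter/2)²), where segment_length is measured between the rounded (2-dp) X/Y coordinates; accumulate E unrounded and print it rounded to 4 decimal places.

At z = 3.2 mm: the r=5.5 cylinder contributes a regular 6-gon of circumradius 5.5; the cube at (14, 11) is present — its section is the full 22.5×12 rectangle; the cylinder at (13.5, 13) is absent (z outside [3.5, 13.5]); After intersecting: at least one operand is absent at this height, so nothing remains; the cube at (14.5, -2.5) (footprint 17×6) is included at this height; Merging all regions: only the 17×6 cube at (14.5, -2.5) is present, so the union is just that shape — 1 connected region. The outline is a single polygon with 4 vertices. Extrusion per mm of travel: 0.4 × 0.32 / (π × 0.875²) = 0.053216. Accumulating E over each segment gives final E = 2.4479.

G0 X14.50 Y-2.50 Z3.20
G1 X31.50 Y-2.50 E0.9047
G1 X31.50 Y3.50 E1.2240
G1 X14.50 Y3.50 E2.1286
G1 X14.50 Y-2.50 E2.4479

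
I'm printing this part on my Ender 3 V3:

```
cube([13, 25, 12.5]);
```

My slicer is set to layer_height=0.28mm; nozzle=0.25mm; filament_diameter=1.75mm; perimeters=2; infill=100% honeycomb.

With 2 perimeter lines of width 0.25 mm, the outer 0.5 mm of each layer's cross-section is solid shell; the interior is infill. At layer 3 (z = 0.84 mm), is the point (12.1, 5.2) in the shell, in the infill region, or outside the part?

infill

At z = 0.84 mm: the 13×25 cube contributes its full rectangle. Overall, the cross-section is a single solid region. The nearest boundary edge runs (13.00, 0.00)→(13.00, 25.00); distance from the point to it = 0.90 mm. The point is inside the cross-section and 0.90 mm from the nearest boundary — more than the 0.5 mm shell width (2 × 0.25), so it's in the infill interior.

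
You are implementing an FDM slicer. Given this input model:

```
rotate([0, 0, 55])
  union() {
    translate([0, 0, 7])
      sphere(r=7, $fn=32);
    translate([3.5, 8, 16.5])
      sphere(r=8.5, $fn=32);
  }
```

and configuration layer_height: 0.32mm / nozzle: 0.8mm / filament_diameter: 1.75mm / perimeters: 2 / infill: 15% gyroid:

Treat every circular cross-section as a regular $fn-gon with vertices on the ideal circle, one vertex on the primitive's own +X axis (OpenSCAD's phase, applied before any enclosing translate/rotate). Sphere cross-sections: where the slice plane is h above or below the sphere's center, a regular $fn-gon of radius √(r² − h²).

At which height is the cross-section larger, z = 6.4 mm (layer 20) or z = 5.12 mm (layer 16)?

Layer 20 (z = 6.4): the sphere: section is a regular 32-gon, circumradius = √(r²−h²) = √(7²−0.6²) = 6.974 (area = (32/2)·6.974²·sin(360°/32) = 151.83 mm²); the sphere at (3.5, 8) is absent (|z−center|=10.100 > r=8.5); Taking the union: only the r=7 sphere is present, so the union is just that shape — area = 151.83 mm²; (whole slice rotated 55° about Z — lengths, areas and connectivity unchanged). So its area = 151.83 mm². Layer 16 (z = 5.12): the sphere: section is a regular 32-gon, circumradius = √(r²−h²) = √(7²−1.88²) = 6.743 (area = (32/2)·6.743²·sin(360°/32) = 141.92 mm²); the sphere at (3.5, 8) does not reach this height (|z−center|=11.380 > r=8.5); Merging all regions: only the r=7 sphere is present, so the union is just that shape — area = 141.92 mm²; (rotated 55° about Z; rotation is an isometry so areas/perimeters/island counts are preserved). So its area = 141.92 mm². Layer 20 is larger (151.83 vs 141.92 mm²).

layer 20 (z = 6.4 mm)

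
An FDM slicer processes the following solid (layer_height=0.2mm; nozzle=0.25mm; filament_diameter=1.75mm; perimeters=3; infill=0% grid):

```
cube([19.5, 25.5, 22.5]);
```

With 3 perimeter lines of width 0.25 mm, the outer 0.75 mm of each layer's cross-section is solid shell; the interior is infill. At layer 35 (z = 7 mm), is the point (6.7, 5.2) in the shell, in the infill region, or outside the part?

infill

At z = 7 mm: the cube (footprint 19.5×25.5) is included at this height. Overall, the cross-section is a single solid region. The nearest boundary edge runs (0.00, 0.00)→(19.50, 0.00); distance from the point to it = 5.20 mm. The point is inside the cross-section and 5.20 mm from the nearest boundary — more than the 0.75 mm shell width (3 × 0.25), so it's in the infill interior.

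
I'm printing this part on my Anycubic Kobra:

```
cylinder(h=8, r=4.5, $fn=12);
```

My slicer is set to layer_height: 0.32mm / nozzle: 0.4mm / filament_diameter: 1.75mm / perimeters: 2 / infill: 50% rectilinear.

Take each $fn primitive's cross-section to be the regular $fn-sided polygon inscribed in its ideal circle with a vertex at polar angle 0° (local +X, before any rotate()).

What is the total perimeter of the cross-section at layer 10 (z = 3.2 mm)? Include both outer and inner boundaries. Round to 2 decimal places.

At z = 3.2 mm: the r=4.5 cylinder contributes a regular 12-gon of circumradius 4.5 (perimeter = 2·12·4.500·sin(180°/12) = 27.95 mm). Overall, the cross-section is a single solid region. Total boundary length (outer) = 27.95 mm.

27.95 mm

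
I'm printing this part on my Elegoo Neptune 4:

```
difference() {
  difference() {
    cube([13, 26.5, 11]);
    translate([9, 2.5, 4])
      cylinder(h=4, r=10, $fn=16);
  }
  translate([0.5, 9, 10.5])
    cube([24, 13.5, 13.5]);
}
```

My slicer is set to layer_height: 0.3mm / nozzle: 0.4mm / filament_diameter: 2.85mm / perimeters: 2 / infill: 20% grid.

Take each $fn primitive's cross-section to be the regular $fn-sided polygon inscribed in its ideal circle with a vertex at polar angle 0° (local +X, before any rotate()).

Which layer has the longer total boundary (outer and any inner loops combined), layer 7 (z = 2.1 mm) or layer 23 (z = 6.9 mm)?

layer 7 (z = 2.1 mm)

Layer 7 (z = 2.1): the cube (footprint 13×26.5) is included at this height (perimeter 79.00 mm); the cylinder at (9, 2.5) is not intersected at this z (z outside [4, 8]); Subtracting the remaining from the first: none of the subtracted shapes is present at this height, so the 13×26.5 cube is unchanged — boundary = 79.00 mm; the cube at (0.5, 9) does not reach this height (z outside [10.5, 24]); After the difference (first − rest): none of the subtracted shapes is present at this height, so that combined region is unchanged — boundary = 79.00 mm. So its perimeter = 79.00 mm. Layer 23 (z = 6.9): the cube (footprint 13×26.5) is included at this height (perimeter 79.00 mm); the r=10 cylinder at (9, 2.5) gives a regular 16-gon of circumradius 10 (constant along its height) (perimeter = 2·16·10.000·sin(180°/16) = 62.43 mm); Taking the first minus the rest: starting from the 13×26.5 cube, the r=10 cylinder at (9, 2.5) partially overlaps it — only the 145.03 mm² overlap (of its 306.15 mm²) is removed, clipping the outline — boundary = 63.08 mm; the cube at (0.5, 9) does not reach this height (z outside [10.5, 24]); Taking the first minus the rest: none of the subtracted shapes is present at this height, so that combined region is unchanged — boundary = 63.08 mm. So its perimeter = 63.08 mm. Layer 7 is larger (79.00 vs 63.08 mm).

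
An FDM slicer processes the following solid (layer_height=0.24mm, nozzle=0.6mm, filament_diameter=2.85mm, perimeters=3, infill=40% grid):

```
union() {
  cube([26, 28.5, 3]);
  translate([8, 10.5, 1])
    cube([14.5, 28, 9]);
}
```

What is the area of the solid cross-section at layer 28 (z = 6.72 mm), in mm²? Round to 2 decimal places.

At z = 6.72 mm: the cube does not reach this height (z outside [0, 3]); the cube at (8, 10.5) (footprint 14.5×28) is included at this height (area 406.00 mm²); Taking the union: only the 14.5×28 cube at (8, 10.5) is present, so the union is just that shape — area = 406.00 mm². Overall, the cross-section is a single solid region. Net area = 406.00 mm².

406.00 mm²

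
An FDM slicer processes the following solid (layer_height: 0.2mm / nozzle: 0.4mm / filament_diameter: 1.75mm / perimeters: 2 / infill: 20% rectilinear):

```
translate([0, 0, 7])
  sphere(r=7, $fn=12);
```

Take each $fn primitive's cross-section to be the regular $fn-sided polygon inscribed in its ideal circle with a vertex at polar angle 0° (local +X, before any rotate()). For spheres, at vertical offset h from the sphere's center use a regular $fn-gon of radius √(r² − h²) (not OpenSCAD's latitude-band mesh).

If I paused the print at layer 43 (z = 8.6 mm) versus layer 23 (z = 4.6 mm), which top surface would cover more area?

Layer 43 (z = 8.6): the r=7 sphere contributes a regular 12-gon of circumradius √(7²−1.6²) = 6.815 (area = (12/2)·6.815²·sin(360°/12) = 139.32 mm²). So its area = 139.32 mm². Layer 23 (z = 4.6): the sphere: section is a regular 12-gon, circumradius = √(r²−h²) = √(7²−2.4²) = 6.576 (area = (12/2)·6.576²·sin(360°/12) = 129.72 mm²). So its area = 129.72 mm². Layer 43 is larger (139.32 vs 129.72 mm²).

layer 43 (z = 8.6 mm)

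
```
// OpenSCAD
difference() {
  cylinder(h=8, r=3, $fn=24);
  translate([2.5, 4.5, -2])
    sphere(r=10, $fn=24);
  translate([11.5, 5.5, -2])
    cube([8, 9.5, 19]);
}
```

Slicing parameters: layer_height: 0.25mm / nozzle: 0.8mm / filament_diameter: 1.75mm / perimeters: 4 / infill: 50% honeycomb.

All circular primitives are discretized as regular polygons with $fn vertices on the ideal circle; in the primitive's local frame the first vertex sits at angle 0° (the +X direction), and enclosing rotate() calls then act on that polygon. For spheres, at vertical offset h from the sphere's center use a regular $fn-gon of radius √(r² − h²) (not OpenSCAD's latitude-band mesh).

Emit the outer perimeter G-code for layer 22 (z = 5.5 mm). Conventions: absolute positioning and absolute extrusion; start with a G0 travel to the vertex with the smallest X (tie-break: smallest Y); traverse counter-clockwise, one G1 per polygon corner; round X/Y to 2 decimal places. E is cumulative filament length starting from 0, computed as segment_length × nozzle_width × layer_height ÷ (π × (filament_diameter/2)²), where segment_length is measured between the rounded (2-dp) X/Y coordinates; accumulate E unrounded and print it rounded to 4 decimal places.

At z = 5.5 mm: the r=3 cylinder contributes a regular 24-gon of circumradius 3; the r=10 sphere at (2.5, 4.5) contributes a regular 24-gon of circumradius √(10²−7.5²) = 6.614; the 8×9.5 cube at (11.5, 5.5) contributes its full rectangle; Taking the first minus the rest: starting from the r=3 cylinder, the r=10 sphere at (2.5, 4.5) partially overlaps it — only the 21.05 mm² overlap (of its 135.88 mm²) is removed, clipping the outline; the 8×9.5 cube at (11.5, 5.5) misses the remaining region (no effect) — 1 connected region. The outline is a single polygon with 15 vertices. Extrusion per mm of travel: 0.8 × 0.25 / (π × 0.875²) = 0.083150. Accumulating E over each segment gives final E = 1.1562.

G0 X-3.00 Y0.00 Z5.50
G1 X-2.90 Y-0.78 E0.0654
G1 X-2.60 Y-1.50 E0.1302
G1 X-2.12 Y-2.12 E0.1954
G1 X-1.50 Y-2.60 E0.2606
G1 X-0.78 Y-2.90 E0.3255
G1 X0.00 Y-3.00 E0.3909
G1 X0.78 Y-2.90 E0.4563
G1 X1.50 Y-2.60 E0.5211
G1 X2.12 Y-2.12 E0.5863
G1 X2.16 Y-2.07 E0.5917
G1 X0.79 Y-1.89 E0.7065
G1 X-0.81 Y-1.23 E0.8505
G1 X-2.18 Y-0.18 E0.9940
G1 X-2.90 Y0.76 E1.0924
G1 X-3.00 Y0.00 E1.1562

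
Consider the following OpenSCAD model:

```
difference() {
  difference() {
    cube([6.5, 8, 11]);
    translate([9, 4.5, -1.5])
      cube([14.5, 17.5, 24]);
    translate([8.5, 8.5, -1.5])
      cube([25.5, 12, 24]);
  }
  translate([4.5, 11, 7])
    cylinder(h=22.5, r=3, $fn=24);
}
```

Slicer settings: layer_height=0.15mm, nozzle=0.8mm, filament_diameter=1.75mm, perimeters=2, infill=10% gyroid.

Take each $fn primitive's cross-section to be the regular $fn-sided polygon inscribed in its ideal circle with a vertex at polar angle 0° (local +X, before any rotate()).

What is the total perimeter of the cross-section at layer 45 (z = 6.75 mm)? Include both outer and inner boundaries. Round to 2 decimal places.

At z = 6.75 mm: the 6.5×8 cube contributes its full rectangle (perimeter 29.00 mm); the cube at (9, 4.5) (footprint 14.5×17.5) is included at this height (perimeter 64.00 mm); the cube at (8.5, 8.5) (footprint 25.5×12) is included at this height (perimeter 75.00 mm); After the difference (first − rest): starting from the 6.5×8 cube, the 14.5×17.5 cube at (9, 4.5) misses the remaining region (no effect); the 25.5×12 cube at (8.5, 8.5) misses the remaining region (no effect) — boundary = 29.00 mm; the cylinder at (4.5, 11) is not intersected at this z (z outside [7, 29.5]); Subtracting the remaining from the first: none of the subtracted shapes is present at this height, so that combined region is unchanged — boundary = 29.00 mm. Overall, the cross-section is a single solid region. Total boundary length (outer) = 29.00 mm.

29.00 mm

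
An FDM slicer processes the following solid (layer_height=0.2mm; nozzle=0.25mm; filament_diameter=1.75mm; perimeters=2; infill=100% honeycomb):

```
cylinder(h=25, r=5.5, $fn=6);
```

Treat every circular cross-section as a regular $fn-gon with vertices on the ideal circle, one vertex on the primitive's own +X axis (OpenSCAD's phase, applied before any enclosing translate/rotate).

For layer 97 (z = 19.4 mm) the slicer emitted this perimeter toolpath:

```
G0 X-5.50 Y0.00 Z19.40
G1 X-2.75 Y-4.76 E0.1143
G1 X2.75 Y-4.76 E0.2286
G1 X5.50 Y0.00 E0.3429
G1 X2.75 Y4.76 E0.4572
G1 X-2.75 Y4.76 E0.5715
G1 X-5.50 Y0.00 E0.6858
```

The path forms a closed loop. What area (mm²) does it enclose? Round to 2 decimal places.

78.54 mm²

Apply the shoelace formula to the sequence of (X, Y) vertices; enclosed area = 78.54 mm².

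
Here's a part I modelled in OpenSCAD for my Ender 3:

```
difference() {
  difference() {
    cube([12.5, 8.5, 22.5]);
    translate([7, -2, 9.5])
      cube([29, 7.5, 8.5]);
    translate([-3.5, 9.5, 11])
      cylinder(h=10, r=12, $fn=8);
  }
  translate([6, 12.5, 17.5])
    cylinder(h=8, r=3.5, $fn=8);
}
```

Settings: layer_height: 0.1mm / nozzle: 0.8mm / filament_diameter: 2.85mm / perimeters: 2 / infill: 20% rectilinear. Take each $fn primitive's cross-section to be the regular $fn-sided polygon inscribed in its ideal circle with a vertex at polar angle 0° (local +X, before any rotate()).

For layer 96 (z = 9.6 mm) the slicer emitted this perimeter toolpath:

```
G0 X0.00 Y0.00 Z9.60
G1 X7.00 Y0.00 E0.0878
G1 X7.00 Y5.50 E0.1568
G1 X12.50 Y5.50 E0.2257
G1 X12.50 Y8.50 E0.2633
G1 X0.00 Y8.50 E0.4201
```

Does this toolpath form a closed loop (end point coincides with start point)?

Start point (G0): (0.00, 0.00). End point (last G1): the path does not return to the start — open.

no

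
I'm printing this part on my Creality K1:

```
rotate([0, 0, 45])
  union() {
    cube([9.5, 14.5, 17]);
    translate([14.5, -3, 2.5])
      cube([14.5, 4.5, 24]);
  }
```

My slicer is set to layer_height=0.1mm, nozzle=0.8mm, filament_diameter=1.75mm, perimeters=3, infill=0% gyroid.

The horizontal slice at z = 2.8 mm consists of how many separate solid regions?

2

At z = 2.8 mm: the cube is present — its section is the full 9.5×14.5 rectangle; the cube at (14.5, -3) (footprint 14.5×4.5) is included at this height; Combining (union): the 2 present regions are separate (no shared area or edge), so areas and boundary lengths simply add and each stays a separate island — 2 connected regions; (whole slice rotated 45° about Z — lengths, areas and connectivity unchanged). The result has 2 disconnected regions.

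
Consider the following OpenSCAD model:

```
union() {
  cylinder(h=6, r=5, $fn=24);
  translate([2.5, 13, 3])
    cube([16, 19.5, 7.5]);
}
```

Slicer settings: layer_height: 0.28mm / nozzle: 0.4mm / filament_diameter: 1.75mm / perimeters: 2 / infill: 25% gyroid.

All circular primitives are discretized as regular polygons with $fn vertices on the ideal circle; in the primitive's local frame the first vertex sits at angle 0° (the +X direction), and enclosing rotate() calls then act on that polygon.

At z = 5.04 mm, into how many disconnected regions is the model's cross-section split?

2

At z = 5.04 mm: the r=5 cylinder gives a regular 24-gon of circumradius 5 (constant along its height); the cube at (2.5, 13) (footprint 16×19.5) is included at this height; Merging all regions: the 2 present regions are separate (no shared area or edge), so areas and boundary lengths simply add and each stays a separate island — 2 connected regions. The result has 2 disconnected regions.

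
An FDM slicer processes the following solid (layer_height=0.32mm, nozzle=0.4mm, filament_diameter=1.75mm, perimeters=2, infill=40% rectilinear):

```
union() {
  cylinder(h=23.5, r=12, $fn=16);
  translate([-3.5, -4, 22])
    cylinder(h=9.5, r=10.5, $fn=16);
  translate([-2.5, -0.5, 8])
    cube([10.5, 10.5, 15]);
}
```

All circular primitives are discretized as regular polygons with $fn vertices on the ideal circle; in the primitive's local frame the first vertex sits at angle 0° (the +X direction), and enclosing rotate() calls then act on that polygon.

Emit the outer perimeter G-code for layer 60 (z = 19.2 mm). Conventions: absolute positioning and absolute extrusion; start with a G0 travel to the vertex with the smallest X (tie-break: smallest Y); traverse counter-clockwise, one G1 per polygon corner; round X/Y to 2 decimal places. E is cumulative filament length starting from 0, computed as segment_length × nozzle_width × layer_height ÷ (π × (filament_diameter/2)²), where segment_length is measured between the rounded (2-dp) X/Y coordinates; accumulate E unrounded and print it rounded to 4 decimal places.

At z = 19.2 mm: the r=12 cylinder contributes a regular 16-gon of circumradius 12; the cylinder at (-3.5, -4) is not intersected at this z (z outside [22, 31.5]); the 10.5×10.5 cube at (-2.5, -0.5) contributes its full rectangle; Taking the union: the regions partially overlap (shared area 109.19 mm²), so overlapping operands fuse into one piece — 1 connected region. The outline is a single polygon with 19 vertices. Extrusion per mm of travel: 0.4 × 0.32 / (π × 0.875²) = 0.053216. Accumulating E over each segment gives final E = 4.0317.

G0 X-12.00 Y0.00 Z19.20
G1 X-11.09 Y-4.59 E0.2490
G1 X-8.49 Y-8.49 E0.4985
G1 X-4.59 Y-11.09 E0.7479
G1 X0.00 Y-12.00 E0.9969
G1 X4.59 Y-11.09 E1.2459
G1 X8.49 Y-8.49 E1.4954
G1 X11.09 Y-4.59 E1.7448
G1 X12.00 Y0.00 E1.9938
G1 X11.09 Y4.59 E2.2428
G1 X8.49 Y8.49 E2.4923
G1 X8.00 Y8.81 E2.5234
G1 X8.00 Y10.00 E2.5867
G1 X6.22 Y10.00 E2.6815
G1 X4.59 Y11.09 E2.7858
G1 X0.00 Y12.00 E3.0348
G1 X-4.59 Y11.09 E3.2838
G1 X-8.49 Y8.49 E3.5333
G1 X-11.09 Y4.59 E3.7827
G1 X-12.00 Y0.00 E4.0317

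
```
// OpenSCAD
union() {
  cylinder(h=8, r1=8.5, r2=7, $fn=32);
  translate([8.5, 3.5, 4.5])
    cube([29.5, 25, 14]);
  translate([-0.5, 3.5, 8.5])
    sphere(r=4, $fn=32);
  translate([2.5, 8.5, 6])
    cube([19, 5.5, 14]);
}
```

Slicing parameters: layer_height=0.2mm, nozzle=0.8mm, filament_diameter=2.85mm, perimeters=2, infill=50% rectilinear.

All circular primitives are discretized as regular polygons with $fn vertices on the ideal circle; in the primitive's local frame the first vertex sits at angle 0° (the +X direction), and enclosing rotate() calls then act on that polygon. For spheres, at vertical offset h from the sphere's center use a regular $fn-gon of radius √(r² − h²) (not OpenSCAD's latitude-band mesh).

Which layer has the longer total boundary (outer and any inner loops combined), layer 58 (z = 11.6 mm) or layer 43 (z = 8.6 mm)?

layer 43 (z = 8.6 mm)

Layer 58 (z = 11.6): the cone does not reach this height (z outside [0, 8]); the cube at (8.5, 3.5) is present — its section is the full 29.5×25 rectangle (perimeter 109.00 mm); the r=4 sphere at (-0.5, 3.5) slices to a regular 32-gon of circumradius 2.528 (√(r²−h²) with h=3.1 from center) (perimeter = 2·32·2.528·sin(180°/32) = 15.86 mm); the cube at (2.5, 8.5) (footprint 19×5.5) is included at this height (perimeter 49.00 mm); Combining (union): the regions partially overlap (shared area 71.50 mm²), so the edge portions inside another operand are dropped and the merged outline is re-measured after clipping — boundary = 136.86 mm. So its perimeter = 136.86 mm. Layer 43 (z = 8.6): the cone does not reach this height (z outside [0, 8]); the cube at (8.5, 3.5) (footprint 29.5×25) is included at this height (perimeter 109.00 mm); the r=4 sphere at (-0.5, 3.5) slices to a regular 32-gon of circumradius 3.999 (√(r²−h²) with h=0.1 from center) (perimeter = 2·32·3.999·sin(180°/32) = 25.08 mm); the 19×5.5 cube at (2.5, 8.5) contributes its full rectangle (perimeter 49.00 mm); Taking the union: the regions partially overlap (shared area 71.50 mm²), so the edge portions inside another operand are dropped and the merged outline is re-measured after clipping — boundary = 146.08 mm. So its perimeter = 146.08 mm. Layer 43 is larger (146.08 vs 136.86 mm).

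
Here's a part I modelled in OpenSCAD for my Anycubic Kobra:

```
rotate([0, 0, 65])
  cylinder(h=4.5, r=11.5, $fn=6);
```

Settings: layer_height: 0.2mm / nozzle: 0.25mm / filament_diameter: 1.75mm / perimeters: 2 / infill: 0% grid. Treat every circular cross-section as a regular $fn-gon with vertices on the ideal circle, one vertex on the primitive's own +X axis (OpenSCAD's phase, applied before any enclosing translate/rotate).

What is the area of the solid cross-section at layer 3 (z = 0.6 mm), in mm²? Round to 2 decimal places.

At z = 0.6 mm: the r=11.5 cylinder contributes a regular 6-gon of circumradius 11.5 (area = (6/2)·11.500²·sin(360°/6) = 343.60 mm²); (rotated 65° about Z; rotation is an isometry so areas/perimeters/island counts are preserved). Overall, the cross-section is a single solid region. Net area = 343.60 mm².

343.60 mm²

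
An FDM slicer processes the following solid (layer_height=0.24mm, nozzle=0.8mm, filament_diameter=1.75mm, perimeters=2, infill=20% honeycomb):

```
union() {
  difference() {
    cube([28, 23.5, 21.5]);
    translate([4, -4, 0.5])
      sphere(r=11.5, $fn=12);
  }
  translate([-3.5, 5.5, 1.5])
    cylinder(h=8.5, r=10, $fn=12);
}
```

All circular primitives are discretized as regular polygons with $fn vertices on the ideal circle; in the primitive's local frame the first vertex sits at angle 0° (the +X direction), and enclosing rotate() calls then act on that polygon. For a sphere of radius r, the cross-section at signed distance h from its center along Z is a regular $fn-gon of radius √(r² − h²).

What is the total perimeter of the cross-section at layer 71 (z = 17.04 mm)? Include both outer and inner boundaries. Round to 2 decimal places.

103.00 mm

At z = 17.04 mm: the cube is present — its section is the full 28×23.5 rectangle (perimeter 103.00 mm); the sphere at (4, -4) is not intersected at this z (|z−center|=16.540 > r=11.5); Subtracting the remaining from the first: none of the subtracted shapes is present at this height, so the 28×23.5 cube is unchanged — boundary = 103.00 mm; the cylinder at (-3.5, 5.5) is absent (z outside [1.5, 10]); Combining (union): only that combined region is present, so the union is just that shape — boundary = 103.00 mm. Overall, the cross-section is a single solid region. Total boundary length (outer) = 103.00 mm.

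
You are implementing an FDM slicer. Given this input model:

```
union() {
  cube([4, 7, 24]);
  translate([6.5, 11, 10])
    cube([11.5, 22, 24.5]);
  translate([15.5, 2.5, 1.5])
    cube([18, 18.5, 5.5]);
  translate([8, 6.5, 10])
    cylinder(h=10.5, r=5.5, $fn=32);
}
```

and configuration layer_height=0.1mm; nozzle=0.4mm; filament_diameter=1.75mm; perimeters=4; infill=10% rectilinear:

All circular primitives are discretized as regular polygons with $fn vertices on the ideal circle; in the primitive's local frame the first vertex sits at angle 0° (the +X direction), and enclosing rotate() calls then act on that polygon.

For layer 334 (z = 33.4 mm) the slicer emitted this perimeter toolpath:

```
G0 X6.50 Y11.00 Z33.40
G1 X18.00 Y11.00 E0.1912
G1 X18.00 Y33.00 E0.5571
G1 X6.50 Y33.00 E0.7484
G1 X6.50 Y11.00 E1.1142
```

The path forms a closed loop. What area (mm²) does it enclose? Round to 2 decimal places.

253.00 mm²

Apply the shoelace formula to the sequence of (X, Y) vertices; enclosed area = 253.00 mm².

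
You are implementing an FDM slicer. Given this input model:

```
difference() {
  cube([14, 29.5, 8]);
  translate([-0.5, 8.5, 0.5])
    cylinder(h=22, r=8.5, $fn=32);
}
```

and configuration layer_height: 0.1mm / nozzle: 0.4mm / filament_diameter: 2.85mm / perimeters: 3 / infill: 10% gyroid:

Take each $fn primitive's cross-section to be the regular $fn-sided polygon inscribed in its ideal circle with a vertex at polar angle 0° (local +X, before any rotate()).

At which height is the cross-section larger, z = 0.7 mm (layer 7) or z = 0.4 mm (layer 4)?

Layer 7 (z = 0.7): the cube (footprint 14×29.5) is included at this height (area 413.00 mm²); the r=8.5 cylinder at (-0.5, 8.5) gives a regular 32-gon of circumradius 8.5 (constant along its height) (area = (32/2)·8.500²·sin(360°/32) = 225.52 mm²); Taking the first minus the rest: starting from the 14×29.5 cube (413.00 mm²), the r=8.5 cylinder at (-0.5, 8.5) partially overlaps it — only the 104.29 mm² overlap (of its 225.52 mm²) is removed, clipping the outline — area = 308.71 mm². So its area = 308.71 mm². Layer 4 (z = 0.4): the cube is present — its section is the full 14×29.5 rectangle (area 413.00 mm²); the cylinder at (-0.5, 8.5) does not reach this height (z outside [0.5, 22.5]); Subtracting the remaining from the first: none of the subtracted shapes is present at this height, so the 14×29.5 cube is unchanged — area = 413.00 mm². So its area = 413.00 mm². Layer 4 is larger (413.00 vs 308.71 mm²).

layer 4 (z = 0.4 mm)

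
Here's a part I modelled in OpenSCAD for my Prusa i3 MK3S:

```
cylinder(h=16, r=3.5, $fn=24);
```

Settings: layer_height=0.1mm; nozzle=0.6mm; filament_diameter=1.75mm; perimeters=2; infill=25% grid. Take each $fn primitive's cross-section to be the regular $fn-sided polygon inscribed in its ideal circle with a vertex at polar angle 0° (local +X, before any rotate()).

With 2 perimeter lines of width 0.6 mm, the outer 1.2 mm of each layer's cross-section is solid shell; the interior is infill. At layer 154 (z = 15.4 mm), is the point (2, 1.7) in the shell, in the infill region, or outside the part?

shell

At z = 15.4 mm: the r=3.5 cylinder gives a regular 24-gon of circumradius 3.5 (constant along its height). Overall, the cross-section is a single solid region. The nearest boundary edge runs (3.03, 1.75)→(2.47, 2.47); distance from the point to it = 0.85 mm. The point is inside the cross-section, 0.85 mm from the nearest boundary — within the 1.2 mm shell band (2 × 0.6).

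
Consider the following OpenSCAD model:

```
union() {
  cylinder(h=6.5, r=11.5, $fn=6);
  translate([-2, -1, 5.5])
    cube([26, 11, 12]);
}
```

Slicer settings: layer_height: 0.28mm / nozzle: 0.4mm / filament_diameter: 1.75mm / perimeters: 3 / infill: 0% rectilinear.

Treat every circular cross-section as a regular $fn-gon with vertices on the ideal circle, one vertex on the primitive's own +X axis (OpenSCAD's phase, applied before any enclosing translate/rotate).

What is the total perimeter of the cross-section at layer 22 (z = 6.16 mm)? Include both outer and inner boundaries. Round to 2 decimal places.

98.71 mm

At z = 6.16 mm: the r=11.5 cylinder contributes a regular 6-gon of circumradius 11.5 (perimeter = 2·6·11.500·sin(180°/6) = 69.00 mm); the 26×11 cube at (-2, -1) contributes its full rectangle (perimeter 74.00 mm); Combining (union): the regions partially overlap (shared area 119.03 mm²), so the edge portions inside another operand are dropped and the merged outline is re-measured after clipping — boundary = 98.71 mm. Overall, the cross-section is a single solid region. Total boundary length (outer) = 98.71 mm.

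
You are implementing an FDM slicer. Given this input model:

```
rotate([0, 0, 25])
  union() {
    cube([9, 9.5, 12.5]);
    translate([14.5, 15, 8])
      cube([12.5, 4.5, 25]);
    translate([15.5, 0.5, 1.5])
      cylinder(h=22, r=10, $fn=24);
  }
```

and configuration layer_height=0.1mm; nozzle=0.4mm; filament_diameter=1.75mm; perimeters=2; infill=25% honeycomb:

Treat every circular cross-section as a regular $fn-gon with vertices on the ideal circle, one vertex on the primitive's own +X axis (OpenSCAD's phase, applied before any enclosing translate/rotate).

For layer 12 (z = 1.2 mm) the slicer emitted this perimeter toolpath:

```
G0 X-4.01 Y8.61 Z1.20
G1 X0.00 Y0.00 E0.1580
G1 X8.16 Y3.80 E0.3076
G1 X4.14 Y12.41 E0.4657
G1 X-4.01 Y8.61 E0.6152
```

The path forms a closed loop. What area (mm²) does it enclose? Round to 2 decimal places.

Apply the shoelace formula to the sequence of (X, Y) vertices; enclosed area = 85.47 mm².

85.47 mm²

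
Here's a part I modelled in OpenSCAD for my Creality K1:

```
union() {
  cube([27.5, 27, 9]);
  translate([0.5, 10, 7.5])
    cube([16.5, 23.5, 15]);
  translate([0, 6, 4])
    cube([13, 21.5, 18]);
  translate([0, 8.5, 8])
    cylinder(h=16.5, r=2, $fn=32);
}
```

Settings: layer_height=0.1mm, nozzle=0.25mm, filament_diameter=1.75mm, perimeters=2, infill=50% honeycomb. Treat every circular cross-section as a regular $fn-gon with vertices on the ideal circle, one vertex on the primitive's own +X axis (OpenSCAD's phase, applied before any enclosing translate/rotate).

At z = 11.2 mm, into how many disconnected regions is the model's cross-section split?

At z = 11.2 mm: the cube is not intersected at this z (z outside [0, 9]); the cube at (0.5, 10) is present — its section is the full 16.5×23.5 rectangle; the cube at (0, 6) (footprint 13×21.5) is included at this height; the cylinder at (0, 8.5): section is a regular 32-gon, circumradius r=2; Merging all regions: the regions partially overlap (shared area 224.99 mm²), so overlapping operands fuse into one piece — 1 connected region. The result has 1 disconnected region.

1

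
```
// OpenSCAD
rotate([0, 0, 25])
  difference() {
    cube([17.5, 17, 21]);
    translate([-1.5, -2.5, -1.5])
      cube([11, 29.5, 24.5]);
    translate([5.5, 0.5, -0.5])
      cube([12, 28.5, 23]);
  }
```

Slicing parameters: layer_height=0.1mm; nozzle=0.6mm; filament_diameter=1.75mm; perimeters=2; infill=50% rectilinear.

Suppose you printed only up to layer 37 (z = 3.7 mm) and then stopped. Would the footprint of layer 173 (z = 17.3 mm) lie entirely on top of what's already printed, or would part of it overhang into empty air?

entirely on top

Compare the two slices. At z = 3.7: the cube (footprint 17.5×17) is included at this height (area 297.50 mm²); the 11×29.5 cube at (-1.5, -2.5) contributes its full rectangle (area 324.50 mm²); the 12×28.5 cube at (5.5, 0.5) contributes its full rectangle (area 342.00 mm²); Subtracting the remaining from the first: starting from the 17.5×17 cube (297.50 mm²), the 11×29.5 cube at (-1.5, -2.5) partially overlaps it — only the 161.50 mm² overlap (of its 324.50 mm²) is removed, clipping the outline; the 12×28.5 cube at (5.5, 0.5) partially overlaps it — only the 132.00 mm² overlap (of its 342.00 mm²) is removed, clipping the outline — area = 4.00 mm²; (rotated 25° about Z; rotation is an isometry so areas/perimeters/island counts are preserved). At z = 17.3: the cube (footprint 17.5×17) is included at this height (area 297.50 mm²); the 11×29.5 cube at (-1.5, -2.5) contributes its full rectangle (area 324.50 mm²); the 12×28.5 cube at (5.5, 0.5) contributes its full rectangle (area 342.00 mm²); After the difference (first − rest): starting from the 17.5×17 cube (297.50 mm²), the 11×29.5 cube at (-1.5, -2.5) partially overlaps it — only the 161.50 mm² overlap (of its 324.50 mm²) is removed, clipping the outline; the 12×28.5 cube at (5.5, 0.5) partially overlaps it — only the 132.00 mm² overlap (of its 342.00 mm²) is removed, clipping the outline — area = 4.00 mm²; (whole slice rotated 25° about Z — lengths, areas and connectivity unchanged). Checking containment: the cross-section at z = 17.3 is a subset of the cross-section at z = 3.7.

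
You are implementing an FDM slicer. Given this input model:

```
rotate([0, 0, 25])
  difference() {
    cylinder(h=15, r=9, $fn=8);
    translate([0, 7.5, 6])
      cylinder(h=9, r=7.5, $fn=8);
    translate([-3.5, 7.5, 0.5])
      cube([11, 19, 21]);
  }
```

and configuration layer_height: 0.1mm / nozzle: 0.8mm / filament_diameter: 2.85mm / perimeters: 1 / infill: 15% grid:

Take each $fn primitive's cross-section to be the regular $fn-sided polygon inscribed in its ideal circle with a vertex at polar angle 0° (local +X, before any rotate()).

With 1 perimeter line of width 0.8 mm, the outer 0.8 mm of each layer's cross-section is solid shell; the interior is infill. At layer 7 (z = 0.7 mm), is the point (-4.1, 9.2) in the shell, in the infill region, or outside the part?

outside

At z = 0.7 mm: the cylinder: section is a regular 8-gon, circumradius r=9; the cylinder at (0, 7.5) is absent (z outside [6, 15]); the 11×19 cube at (-3.5, 7.5) contributes its full rectangle; Taking the first minus the rest: starting from the r=9 cylinder, the 11×19 cube at (-3.5, 7.5) partially overlaps it — only the 5.43 mm² overlap (of its 209.00 mm²) is removed, clipping the outline — 1 connected region; (whole slice rotated 25° about Z — lengths, areas and connectivity unchanged). Overall, the cross-section is a single solid region. Undo the 25° rotation: the query point maps to (0.172, 10.071) in the un-rotated model frame. The nearest boundary edge runs (-3.50, 7.50)→(3.62, 7.50); distance from the point to it = 2.57 mm. The point is not inside any of the regions above, so it lies outside the cross-section (2.57 mm from the nearest boundary).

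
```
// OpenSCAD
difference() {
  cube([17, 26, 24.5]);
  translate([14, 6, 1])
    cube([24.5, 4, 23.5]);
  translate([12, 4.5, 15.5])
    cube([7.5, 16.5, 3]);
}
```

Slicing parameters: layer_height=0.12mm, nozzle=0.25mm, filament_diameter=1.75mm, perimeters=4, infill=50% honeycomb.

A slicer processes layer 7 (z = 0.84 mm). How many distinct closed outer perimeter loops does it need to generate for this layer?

1

At z = 0.84 mm: the cube (footprint 17×26) is included at this height; the cube at (14, 6) does not reach this height (z outside [1, 24.5]); the cube at (12, 4.5) is not intersected at this z (z outside [15.5, 18.5]); Taking the first minus the rest: none of the subtracted shapes is present at this height, so the 17×26 cube is unchanged — 1 connected region. The result has 1 disconnected region.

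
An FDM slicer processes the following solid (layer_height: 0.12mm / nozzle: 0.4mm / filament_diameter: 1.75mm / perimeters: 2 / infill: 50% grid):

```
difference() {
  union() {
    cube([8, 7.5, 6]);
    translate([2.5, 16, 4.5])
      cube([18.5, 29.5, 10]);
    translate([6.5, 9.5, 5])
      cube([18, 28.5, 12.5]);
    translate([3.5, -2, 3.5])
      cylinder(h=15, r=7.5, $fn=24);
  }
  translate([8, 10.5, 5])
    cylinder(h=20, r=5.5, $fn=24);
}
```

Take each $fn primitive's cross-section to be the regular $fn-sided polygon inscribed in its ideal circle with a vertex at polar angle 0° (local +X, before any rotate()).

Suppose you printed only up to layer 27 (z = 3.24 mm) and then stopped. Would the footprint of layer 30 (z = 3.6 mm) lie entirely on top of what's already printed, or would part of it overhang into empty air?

Compare the two slices. At z = 3.24: the 8×7.5 cube contributes its full rectangle (area 60.00 mm²); the cube at (2.5, 16) is not intersected at this z (z outside [4.5, 14.5]); the cube at (6.5, 9.5) is not intersected at this z (z outside [5, 17.5]); the cylinder at (3.5, -2) is absent (z outside [3.5, 18.5]); Taking the union: only the 8×7.5 cube is present, so the union is just that shape — area = 60.00 mm²; the cylinder at (8, 10.5) does not reach this height (z outside [5, 25]); After the difference (first − rest): none of the subtracted shapes is present at this height, so that combined region is unchanged — area = 60.00 mm². At z = 3.6: the 8×7.5 cube contributes its full rectangle (area 60.00 mm²); the cube at (2.5, 16) is absent (z outside [4.5, 14.5]); the cube at (6.5, 9.5) does not reach this height (z outside [5, 17.5]); the cylinder at (3.5, -2): section is a regular 24-gon, circumradius r=7.5 (area = (24/2)·7.500²·sin(360°/24) = 174.70 mm²); Combining (union): the regions partially overlap — summed areas 234.70 mm² minus the doubly-counted overlap 40.49 mm² gives 194.21 mm² — area = 194.21 mm²; the cylinder at (8, 10.5) does not reach this height (z outside [5, 25]); Taking the first minus the rest: none of the subtracted shapes is present at this height, so the result so far is unchanged — area = 194.21 mm². Checking containment: at z = 3.6 the cross-section extends beyond the z = 3.24 cross-section by about 134.21 mm².

part overhangs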